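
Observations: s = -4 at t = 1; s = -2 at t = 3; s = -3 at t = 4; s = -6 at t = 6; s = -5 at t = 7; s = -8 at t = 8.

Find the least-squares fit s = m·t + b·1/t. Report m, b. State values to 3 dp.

From the data, Σt·t = 175, Σt·1/t = 6, Σ1/t·1/t = 34925/28224.
And Σt·s = -157, Σ1/t·s = -683/84.
Normal equations: [[175, 6]; [6, 34925/28224]]·[m, b]ᵀ = [-157, -683/84]ᵀ.
Δ = 175·(34925/28224) − 6² = 727973/4032.
m = ((-157)·(34925/28224) − 6·(-683/84))/(727973/4032) = -4106297/5095811; b = (175·(-683/84) − 6·(-157))/(727973/4032) = -1939056/727973.

m = -0.806, b = -2.664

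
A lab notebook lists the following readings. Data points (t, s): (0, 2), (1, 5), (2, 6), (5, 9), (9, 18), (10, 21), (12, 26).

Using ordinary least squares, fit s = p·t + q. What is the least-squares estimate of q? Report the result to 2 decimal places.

Compute the Gram sums: Σt·t = 355, Σt = 39, Σ1 = 7.
Right-hand side: Σt·s = 746, Σs = 87.
MᵀM·[p, q]ᵀ = Mᵀs becomes [[355, 39]; [39, 7]]·[p, q]ᵀ = [746, 87]ᵀ.
det = 355·7 − 39² = 964.
p = (746·7 − 39·87)/964 = 1829/964; q = (355·87 − 39·746)/964 = 1791/964.

q = 1.86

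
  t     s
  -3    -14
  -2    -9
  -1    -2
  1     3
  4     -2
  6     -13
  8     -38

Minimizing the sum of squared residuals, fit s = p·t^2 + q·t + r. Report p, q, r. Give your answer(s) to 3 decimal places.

p = -0.965, q = 2.900, r = 1.954

Entries of XᵀX: Σt^2·t^2 = 5747, Σt^2·t = 757, Σt^2 = 131, Σt·t = 131, Σt = 13, Σ1 = 7.
Moment sums: Σt^2·s = -3093, Σt·s = -325, Σs = -75.
Normal equations: [[5747, 757, 131]; [757, 131, 13]; [131, 13, 7]]·[p, q, r]ᵀ = [-3093, -325, -75]ᵀ.
Solving the 3×3 system (Gaussian elimination) gives p = -74483/77208, q = 223891/77208, r = 25145/12868.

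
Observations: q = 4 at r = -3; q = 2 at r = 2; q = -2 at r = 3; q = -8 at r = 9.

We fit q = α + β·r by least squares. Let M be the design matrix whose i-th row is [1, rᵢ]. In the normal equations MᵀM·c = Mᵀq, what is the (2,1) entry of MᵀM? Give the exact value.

Row 2 ↔ basis r, column 1 ↔ basis 1, so (MᵀM)_{2,1} = Σᵢ r = (-3)·(1) + (2)·(1) + (3)·(1) + (9)·(1) = 11.

11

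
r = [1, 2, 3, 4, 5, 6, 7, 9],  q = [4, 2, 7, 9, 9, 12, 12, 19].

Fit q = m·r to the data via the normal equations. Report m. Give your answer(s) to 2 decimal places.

Entries of MᵀM: Σr·r = 221.
For Mᵀq: Σr·q = 437.
So MᵀM·[m]ᵀ = Mᵀq: [[221]]·[m]ᵀ = [437]ᵀ.
Hence m = 437 / 221 ≈ 1.97738.

m = 1.98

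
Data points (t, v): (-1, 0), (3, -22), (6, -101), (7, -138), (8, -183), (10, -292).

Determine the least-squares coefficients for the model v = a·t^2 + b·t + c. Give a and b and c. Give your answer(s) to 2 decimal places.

From the data, Σt^2·t^2 = 17875, Σt^2·t = 2097, Σt^2 = 259, Σt·t = 259, Σt = 33, Σ1 = 6.
Right-hand side: Σt^2·v = -51508, Σt·v = -6022, Σv = -736.
Row-reducing yields a = -121277/39956, b = 173267/199780, c = 179076/49945.

a = -3.04, b = 0.87, c = 3.59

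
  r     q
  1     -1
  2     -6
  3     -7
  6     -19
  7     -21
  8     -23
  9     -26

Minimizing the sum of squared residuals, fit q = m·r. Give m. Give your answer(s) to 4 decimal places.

The normal system MᵀM·[m]ᵀ = Mᵀq is [[244]]·[m]ᵀ = [-713]ᵀ.
m = (-713)/244 = -2.92213.

m = -2.9221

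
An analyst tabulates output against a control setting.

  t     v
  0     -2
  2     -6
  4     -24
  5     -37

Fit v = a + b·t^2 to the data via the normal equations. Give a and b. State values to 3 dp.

a = -1.221, b = -1.425

Forming XᵀX = [[4, 45]; [45, 897]] and Xᵀv = [-69, -1333]ᵀ gives XᵀX·[a, b]ᵀ = Xᵀv.
Eliminating b: 897·(row 1) − 45·(row 2) gives 1563·a = 897·(-69) − 45·(-1333) = -1908, so a = -636/521.
Then b = ((-1333) − 45·(-636/521))/897 = -2227/1563.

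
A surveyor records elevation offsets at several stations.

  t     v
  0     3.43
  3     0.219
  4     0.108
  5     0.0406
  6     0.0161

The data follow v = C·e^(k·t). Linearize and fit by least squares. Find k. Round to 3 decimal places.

With ln vᵢ as the transformed response and tᵢ as the regressor:
AᵀA = [[86.0000, 18.0000]; [18.0000, 5]], rhs = [-54.2521, -9.8447]ᵀ  (here Σt = 18.0000, Σ(t)² = 86.0000, Σln v = -9.8447, Σt·ln v = -54.2521).
Solving (det = 106.0000): k = -0.88732, ln C = 1.22544.

k = -0.887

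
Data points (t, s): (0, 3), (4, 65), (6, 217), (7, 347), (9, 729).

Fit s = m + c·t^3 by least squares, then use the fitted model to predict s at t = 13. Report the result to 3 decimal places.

ŝ = 2194.295

Entries of AᵀA: Σ1 = 5, Σt^3 = 1352, Σt^3·t^3 = 699842.
And Σs = 1361, Σt^3·s = 701494.
So AᵀA·[m, c]ᵀ = Aᵀs: [[5, 1352]; [1352, 699842]]·[m, c]ᵀ = [1361, 701494]ᵀ.
Δ = 5·699842 − 1352² = 1671306.
m = (1361·699842 − 1352·701494)/1671306 = 156349/64281; c = (5·701494 − 1352·1361)/1671306 = 833699/835653.
At t = 13: ŝ = (156349/64281)·(1) + (833699/835653)·(2197) = 47017160/21427.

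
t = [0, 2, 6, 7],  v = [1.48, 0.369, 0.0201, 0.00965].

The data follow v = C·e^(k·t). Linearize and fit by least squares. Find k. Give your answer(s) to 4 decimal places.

With ln vᵢ as the transformed response and tᵢ as the regressor:
XᵀX = [[89.0000, 15.0000]; [15.0000, 4]], rhs = [-57.9217, -9.1527]ᵀ  (here Σt = 15.0000, Σ(t)² = 89.0000, Σln v = -9.1527, Σt·ln v = -57.9217).
Solving (det = 131.0000): k = -0.72058, ln C = 0.41398.

k = -0.7206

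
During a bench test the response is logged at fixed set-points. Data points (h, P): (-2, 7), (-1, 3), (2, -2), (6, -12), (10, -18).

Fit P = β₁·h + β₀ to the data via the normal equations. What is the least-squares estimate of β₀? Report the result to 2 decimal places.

β₀ = 1.81

Sums needed: Σh·h = 145, Σh = 15, Σ1 = 5.
And Σh·P = -273, ΣP = -22.
MᵀM·[β₁, β₀]ᵀ = MᵀP becomes [[145, 15]; [15, 5]]·[β₁, β₀]ᵀ = [-273, -22]ᵀ.
Determinant 145·5 − 15² = 500.
β₁ = ((-273)·5 − 15·(-22))/500 = -207/100; β₀ = (145·(-22) − 15·(-273))/500 = 181/100.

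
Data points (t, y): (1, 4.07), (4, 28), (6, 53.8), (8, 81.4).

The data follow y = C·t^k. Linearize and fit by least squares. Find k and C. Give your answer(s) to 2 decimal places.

Let Y = ln y. Fitting Y = k·ln t + ln C by least squares:
Σln t = 5.2575, Σ(ln t)² = 9.4563, Σln y = 13.1205, Σln t·ln y = 20.9083.
Equations: 9.4563·k + 5.2575·ln C = 20.9083;  5.2575·k + 4·ln C = 13.1205.
Δ = 9.4563·4 − (5.2575)² = 10.1839; k = (20.9083·4 − 5.2575·13.1205)/10.1839 = 1.43877, ln C = (9.4563·13.1205 − 5.2575·20.9083)/10.1839 = 1.38904, so C = exp(1.38904) = 4.01101.

k = 1.44, C = 4.01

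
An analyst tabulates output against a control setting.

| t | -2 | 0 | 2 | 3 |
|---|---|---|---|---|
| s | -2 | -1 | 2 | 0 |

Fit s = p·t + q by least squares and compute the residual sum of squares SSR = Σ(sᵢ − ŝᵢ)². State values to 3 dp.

SSR = 3.559

From the data, Σt·t = 17, Σt = 3, Σ1 = 4.
Moment sums: Σt·s = 8, Σs = -1.
AᵀA·[p, q]ᵀ = Aᵀs becomes [[17, 3]; [3, 4]]·[p, q]ᵀ = [8, -1]ᵀ.
Eliminating q: 4·(row 1) − 3·(row 2) gives 59·p = 4·8 − 3·(-1) = 35, so p = 35/59.
Then q = ((-1) − 3·(35/59))/4 = -41/59.
Residuals: -7/59, -18/59, 89/59, -64/59; SSR = 210/59.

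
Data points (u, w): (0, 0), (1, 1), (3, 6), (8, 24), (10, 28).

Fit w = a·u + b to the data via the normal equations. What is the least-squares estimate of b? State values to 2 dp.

b = -1.39

Forming AᵀA = [[174, 22]; [22, 5]] and Aᵀw = [491, 59]ᵀ gives AᵀA·[a, b]ᵀ = Aᵀw.
Eliminating b: 5·(row 1) − 22·(row 2) gives 386·a = 5·491 − 22·59 = 1157, so a = 1157/386.
Then b = (59 − 22·(1157/386))/5 = -268/193.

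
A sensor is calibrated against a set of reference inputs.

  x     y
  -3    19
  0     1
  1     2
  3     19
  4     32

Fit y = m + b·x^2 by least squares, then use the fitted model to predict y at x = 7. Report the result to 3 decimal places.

AᵀA·[m, b]ᵀ = Aᵀy reads: 5·m + 35·b = 73;  35·m + 419·b = 856.
Eliminating b: 419·(row 1) − 35·(row 2) gives 870·m = 419·73 − 35·856 = 627, so m = 209/290.
Then b = (856 − 35·(209/290))/419 = 115/58.
At x = 7: ŷ = (209/290)·(1) + (115/58)·(49) = 14192/145.

ŷ = 97.876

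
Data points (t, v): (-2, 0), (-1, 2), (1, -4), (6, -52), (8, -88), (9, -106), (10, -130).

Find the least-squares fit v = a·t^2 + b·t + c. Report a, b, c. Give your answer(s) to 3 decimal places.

Normal-equation sums: Σt^2·t^2 = 21971, Σt^2·t = 2449, Σt^2 = 287, Σt·t = 287, Σt = 31, Σ1 = 7.
And Σt^2·v = -29092, Σt·v = -3276, Σv = -378.
So AᵀA·[a, b, c]ᵀ = Aᵀv: [[21971, 2449, 287]; [2449, 287, 31]; [287, 31, 7]]·[a, b, c]ᵀ = [-29092, -3276, -378]ᵀ.
Solving the 3×3 system (Gaussian elimination) gives a = -259105/245001, b = -582883/245001, c = -8470/81667.

a = -1.058, b = -2.379, c = -0.104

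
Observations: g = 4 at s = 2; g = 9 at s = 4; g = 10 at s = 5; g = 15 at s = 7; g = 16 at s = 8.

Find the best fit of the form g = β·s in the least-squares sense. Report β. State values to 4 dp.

β = 2.0696

Entries of MᵀM: Σs·s = 158.
Right-hand side: Σs·g = 327.
Normal equations: [[158]]·[β]ᵀ = [327]ᵀ.
β = 327/158 = 2.06962.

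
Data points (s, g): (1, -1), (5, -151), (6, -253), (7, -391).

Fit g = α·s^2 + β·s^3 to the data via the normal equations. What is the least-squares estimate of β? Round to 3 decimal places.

β = -0.968

Normal-equation sums: Σs^2·s^2 = 4323, Σs^2·s^3 = 27709, Σs^3·s^3 = 179931.
Moment sums: Σs^2·g = -32043, Σs^3·g = -207637.
AᵀA·[α, β]ᵀ = Aᵀg becomes [[4323, 27709]; [27709, 179931]]·[α, β]ᵀ = [-32043, -207637]ᵀ.
det = 4323·179931 − 27709² = 10053032.
α = ((-32043)·179931 − 27709·(-207637))/10053032 = -137675/114239; β = (4323·(-207637) − 27709·(-32043))/10053032 = -110628/114239.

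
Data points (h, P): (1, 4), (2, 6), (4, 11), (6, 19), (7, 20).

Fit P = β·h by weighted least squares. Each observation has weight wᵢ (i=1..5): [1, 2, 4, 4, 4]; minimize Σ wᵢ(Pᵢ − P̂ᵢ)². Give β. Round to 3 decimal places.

Normal-equation sums: Σwᵢ·h·h = 413.
And Σwᵢ·h·P = 1220.
Normal equations: [[413]]·[β]ᵀ = [1220]ᵀ.
Hence β = 1220 / 413 ≈ 2.954.

β = 2.954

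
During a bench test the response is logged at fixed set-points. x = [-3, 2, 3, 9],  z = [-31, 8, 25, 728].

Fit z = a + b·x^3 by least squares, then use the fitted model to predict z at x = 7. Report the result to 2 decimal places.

ẑ = 341.50

With design matrix A, AᵀA = [[4, 737]; [737, 532963]] and Aᵀz = [730, 532288]ᵀ.
det = 4·532963 − 737² = 1588683.
a = (730·532963 − 737·532288)/1588683 = -3233266/1588683; b = (4·532288 − 737·730)/1588683 = 1591142/1588683.
At x = 7: ẑ = (-3233266/1588683)·(1) + (1591142/1588683)·(343) = 542528440/1588683.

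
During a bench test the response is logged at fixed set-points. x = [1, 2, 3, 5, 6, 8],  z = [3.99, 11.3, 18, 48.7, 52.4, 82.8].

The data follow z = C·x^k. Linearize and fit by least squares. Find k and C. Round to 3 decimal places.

Taking logs, ln z = k·ln x + ln C, so regress ln z on ln x.
Over the data: Σln x = 7.2724, Σ(ln x)² = 11.8122, Σln z = 18.9600, Σln x·ln z = 27.3870.
Normal system: [[11.8122, 7.2724]; [7.2724, 6]]·[k, ln C]ᵀ = [27.3870, 18.9600]ᵀ.
Δ = 11.8122·6 − (7.2724)² = 17.9853; k = (27.3870·6 − 7.2724·18.9600)/17.9853 = 1.46996, ln C = (11.8122·18.9600 − 7.2724·27.3870)/17.9853 = 1.37831, so C = exp(1.37831) = 3.96819.

k = 1.470, C = 3.968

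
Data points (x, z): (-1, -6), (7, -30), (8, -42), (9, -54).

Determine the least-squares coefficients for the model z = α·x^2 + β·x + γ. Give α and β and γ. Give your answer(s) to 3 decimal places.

α = -0.892, β = 2.312, γ = -2.788

Compute the Gram sums: Σx^2·x^2 = 13059, Σx^2·x = 1583, Σx^2 = 195, Σx·x = 195, Σx = 23, Σ1 = 4.
For Aᵀz: Σx^2·z = -8538, Σx·z = -1026, Σz = -132.
So AᵀA·[α, β, γ]ᵀ = Aᵀz: [[13059, 1583, 195]; [1583, 195, 23]; [195, 23, 4]]·[α, β, γ]ᵀ = [-8538, -1026, -132]ᵀ.
Inverting the 3×3 Gram matrix, [α, β, γ]ᵀ = [-4338/4861, 11238/4861, -13554/4861]ᵀ.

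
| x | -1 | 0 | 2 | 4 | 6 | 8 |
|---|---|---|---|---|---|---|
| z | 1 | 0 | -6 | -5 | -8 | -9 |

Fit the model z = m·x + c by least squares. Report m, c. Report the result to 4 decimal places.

The normal equations are: 121·m + 19·c = -153;  19·m + 6·c = -27.
Eliminating c: 6·(row 1) − 19·(row 2) gives 365·m = 6·(-153) − 19·(-27) = -405, so m = -81/73.
Then c = ((-27) − 19·(-81/73))/6 = -72/73.

m = -1.1096, c = -0.9863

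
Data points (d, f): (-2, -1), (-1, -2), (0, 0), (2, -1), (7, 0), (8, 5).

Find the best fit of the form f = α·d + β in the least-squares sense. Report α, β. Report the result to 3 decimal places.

Compute the Gram sums: Σd·d = 122, Σd = 14, Σ1 = 6.
Right-hand side: Σd·f = 42, Σf = 1.
Normal equations: [[122, 14]; [14, 6]]·[α, β]ᵀ = [42, 1]ᵀ.
Eliminating β: 6·(row 1) − 14·(row 2) gives 536·α = 6·42 − 14·1 = 238, so α = 119/268.
Then β = (1 − 14·(119/268))/6 = -233/268.

α = 0.444, β = -0.869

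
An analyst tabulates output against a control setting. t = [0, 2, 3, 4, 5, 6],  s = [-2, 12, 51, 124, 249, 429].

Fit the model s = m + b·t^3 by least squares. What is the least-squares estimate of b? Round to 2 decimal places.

b = 2.00

Normal-equation sums: Σ1 = 6, Σt^3 = 440, Σt^3·t^3 = 67170.
And Σs = 863, Σt^3·s = 133198.
Normal equations: [[6, 440]; [440, 67170]]·[m, b]ᵀ = [863, 133198]ᵀ.
Eliminating b: 67170·(row 1) − 440·(row 2) gives 209420·m = 67170·863 − 440·133198 = -639410, so m = -63941/20942.
Then b = (133198 − 440·(-63941/20942))/67170 = 104867/52355.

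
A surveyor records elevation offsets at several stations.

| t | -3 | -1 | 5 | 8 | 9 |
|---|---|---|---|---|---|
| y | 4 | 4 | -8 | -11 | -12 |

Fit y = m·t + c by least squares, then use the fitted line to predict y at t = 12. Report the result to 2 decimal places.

Entries of AᵀA: Σt·t = 180, Σt = 18, Σ1 = 5.
And Σt·y = -252, Σy = -23.
Normal equations: [[180, 18]; [18, 5]]·[m, c]ᵀ = [-252, -23]ᵀ.
Δ = 180·5 − 18² = 576.
m = ((-252)·5 − 18·(-23))/576 = -47/32; c = (180·(-23) − 18·(-252))/576 = 11/16.
At t = 12: ŷ = (-47/32)·(12) + (11/16)·(1) = -271/16.

ŷ = -16.94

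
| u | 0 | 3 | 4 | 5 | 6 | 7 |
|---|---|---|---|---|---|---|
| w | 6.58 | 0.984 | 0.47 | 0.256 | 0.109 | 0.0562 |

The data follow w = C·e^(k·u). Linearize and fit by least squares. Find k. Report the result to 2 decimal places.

Taking logs, ln w = k·u + ln C, so regress ln w on u.
Over the data: Σu = 25.0000, Σ(u)² = 135.0000, Σln w = -5.3449, Σu·ln w = -43.3317.
Normal system: [[135.0000, 25.0000]; [25.0000, 6]]·[k, ln C]ᵀ = [-43.3317, -5.3449]ᵀ.
Slope k = (n·Σu·ln w − Σu·Σln w)/(n·Σ(u)² − (Σu)²) = (6·-43.3317 − 25.0000·-5.3449)/185.0000 = -0.68306; ln C = (Σln w − k·Σu)/n = 1.95527.

k = -0.68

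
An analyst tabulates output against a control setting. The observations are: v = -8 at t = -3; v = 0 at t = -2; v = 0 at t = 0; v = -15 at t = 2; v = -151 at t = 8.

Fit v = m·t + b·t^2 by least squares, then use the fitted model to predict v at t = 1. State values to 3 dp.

v̂ = -5.330

Sums needed: Σt·t = 81, Σt·t^2 = 485, Σt^2·t^2 = 4209.
For Xᵀv: Σt·v = -1214, Σt^2·v = -9796.
Normal equations: [[81, 485]; [485, 4209]]·[m, b]ᵀ = [-1214, -9796]ᵀ.
Determinant 81·4209 − 485² = 105704.
m = ((-1214)·4209 − 485·(-9796))/105704 = -179333/52852; b = (81·(-9796) − 485·(-1214))/105704 = -102343/52852.
At t = 1: v̂ = (-179333/52852)·(1) + (-102343/52852)·(1) = -70419/13213.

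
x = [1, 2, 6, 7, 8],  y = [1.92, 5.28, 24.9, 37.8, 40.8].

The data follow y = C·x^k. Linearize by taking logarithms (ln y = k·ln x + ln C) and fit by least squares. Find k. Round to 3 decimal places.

k = 1.484

Let Y = ln y. Fitting Y = k·ln x + ln C by least squares:
Over the data: Σln x = 6.5103, Σ(ln x)² = 11.8015, Σln y = 12.8721, Σln x·ln y = 21.6938.
Normal system: [[11.8015, 6.5103]; [6.5103, 5]]·[k, ln C]ᵀ = [21.6938, 12.8721]ᵀ.
Δ = 11.8015·5 − (6.5103)² = 16.6240; k = (21.6938·5 − 6.5103·12.8721)/16.6240 = 1.48388, ln C = (11.8015·12.8721 − 6.5103·21.6938)/16.6240 = 0.64234.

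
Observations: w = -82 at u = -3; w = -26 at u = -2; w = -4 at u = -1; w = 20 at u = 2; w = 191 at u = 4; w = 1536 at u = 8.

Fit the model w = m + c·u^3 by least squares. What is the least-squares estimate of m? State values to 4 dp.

The normal equations are: 6·m + 548·c = 1635;  548·m + 267098·c = 801242.
(Σ1 = 6, Σu^3 = 548, Σu^3·u^3 = 267098, Σw = 1635, Σu^3·w = 801242.)
det = 6·267098 − 548² = 1302284.
m = (1635·267098 − 548·801242)/1302284 = -1187693/651142; c = (6·801242 − 548·1635)/1302284 = 977868/325571.

m = -1.8240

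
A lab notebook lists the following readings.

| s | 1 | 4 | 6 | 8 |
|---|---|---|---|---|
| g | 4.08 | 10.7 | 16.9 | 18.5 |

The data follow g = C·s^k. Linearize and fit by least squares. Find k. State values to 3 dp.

Taking logs, ln g = k·ln s + ln C, so regress ln g on ln s.
Σln s = 5.2575, Σ(ln s)² = 9.4563, Σln g = 9.5214, Σln s·ln g = 14.4191.
Equations: 9.4563·k + 5.2575·ln C = 14.4191;  5.2575·k + 4·ln C = 9.5214.
Solving (det = 10.1839): k = 0.74798, ln C = 1.39723.

k = 0.748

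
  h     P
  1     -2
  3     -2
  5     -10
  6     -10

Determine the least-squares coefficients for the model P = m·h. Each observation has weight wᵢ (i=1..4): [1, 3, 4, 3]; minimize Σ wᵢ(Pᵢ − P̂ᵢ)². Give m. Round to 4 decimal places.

Setting ∂/∂m … = 0 gives: 236·m = -400.
m = (-400)/236 = -1.69492.

m = -1.6949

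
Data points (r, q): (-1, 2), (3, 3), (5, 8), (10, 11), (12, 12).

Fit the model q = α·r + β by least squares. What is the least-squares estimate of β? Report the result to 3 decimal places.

The normal system MᵀM·[α, β]ᵀ = Mᵀq is [[279, 29]; [29, 5]]·[α, β]ᵀ = [301, 36]ᵀ.
Eliminating β: 5·(row 1) − 29·(row 2) gives 554·α = 5·301 − 29·36 = 461, so α = 461/554.
Then β = (36 − 29·(461/554))/5 = 1315/554.

β = 2.374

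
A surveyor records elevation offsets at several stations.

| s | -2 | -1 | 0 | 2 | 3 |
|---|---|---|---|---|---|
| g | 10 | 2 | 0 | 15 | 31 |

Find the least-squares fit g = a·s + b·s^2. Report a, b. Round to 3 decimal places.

a = 1.169, b = 3.076

Setting ∂/∂a … = 0 gives: 18·a + 26·b = 101;  26·a + 114·b = 381.
Eliminating b: 114·(row 1) − 26·(row 2) gives 1376·a = 114·101 − 26·381 = 1608, so a = 201/172.
Then b = (381 − 26·(201/172))/114 = 529/172.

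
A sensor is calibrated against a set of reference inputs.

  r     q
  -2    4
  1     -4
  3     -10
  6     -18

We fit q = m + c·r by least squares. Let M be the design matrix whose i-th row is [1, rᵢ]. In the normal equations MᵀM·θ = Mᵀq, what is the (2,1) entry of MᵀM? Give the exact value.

Row 2 ↔ basis r, column 1 ↔ basis 1, so (MᵀM)_{2,1} = Σᵢ r = (-2)·(1) + (1)·(1) + (3)·(1) + (6)·(1) = 8.

8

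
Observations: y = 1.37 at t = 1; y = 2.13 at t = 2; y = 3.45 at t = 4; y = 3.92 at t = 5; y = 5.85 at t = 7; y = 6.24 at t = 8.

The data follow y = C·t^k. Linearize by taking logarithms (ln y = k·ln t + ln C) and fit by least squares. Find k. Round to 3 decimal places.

k = 0.733

Linearized form: ln y = k·ln t + ln C. From the 6 transformed points,
Over the data: Σln t = 7.7142, Σ(ln t)² = 13.1032, Σln y = 7.2728, Σln t·ln y = 11.6842.
Normal system: [[13.1032, 7.7142]; [7.7142, 6]]·[k, ln C]ᵀ = [11.6842, 7.2728]ᵀ.
Solving (det = 19.1098): k = 0.73267, ln C = 0.27013.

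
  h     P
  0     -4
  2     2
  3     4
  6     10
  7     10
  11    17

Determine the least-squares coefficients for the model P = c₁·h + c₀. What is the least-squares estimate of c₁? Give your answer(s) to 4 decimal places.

Compute the Gram sums: Σh·h = 219, Σh = 29, Σ1 = 6.
For AᵀP: Σh·P = 333, ΣP = 39.
So AᵀA·[c₁, c₀]ᵀ = AᵀP: [[219, 29]; [29, 6]]·[c₁, c₀]ᵀ = [333, 39]ᵀ.
Eliminating c₀: 6·(row 1) − 29·(row 2) gives 473·c₁ = 6·333 − 29·39 = 867, so c₁ = 867/473.
Then c₀ = (39 − 29·(867/473))/6 = -1116/473.

c₁ = 1.8330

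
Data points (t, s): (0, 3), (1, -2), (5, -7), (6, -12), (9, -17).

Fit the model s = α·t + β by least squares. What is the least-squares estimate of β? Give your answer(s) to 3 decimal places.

The normal equations are: 143·α + 21·β = -262;  21·α + 5·β = -35.
det = 143·5 − 21² = 274.
α = ((-262)·5 − 21·(-35))/274 = -575/274; β = (143·(-35) − 21·(-262))/274 = 497/274.

β = 1.814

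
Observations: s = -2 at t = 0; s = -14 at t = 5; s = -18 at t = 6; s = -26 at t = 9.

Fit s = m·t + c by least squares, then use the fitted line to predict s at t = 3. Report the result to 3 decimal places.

ŝ = -9.667

Normal-equation sums: Σt·t = 142, Σt = 20, Σ1 = 4.
For Aᵀs: Σt·s = -412, Σs = -60.
So AᵀA·[m, c]ᵀ = Aᵀs: [[142, 20]; [20, 4]]·[m, c]ᵀ = [-412, -60]ᵀ.
Eliminating c: 4·(row 1) − 20·(row 2) gives 168·m = 4·(-412) − 20·(-60) = -448, so m = -8/3.
Then c = ((-60) − 20·(-8/3))/4 = -5/3.
At t = 3: ŝ = (-8/3)·(3) + (-5/3)·(1) = -29/3.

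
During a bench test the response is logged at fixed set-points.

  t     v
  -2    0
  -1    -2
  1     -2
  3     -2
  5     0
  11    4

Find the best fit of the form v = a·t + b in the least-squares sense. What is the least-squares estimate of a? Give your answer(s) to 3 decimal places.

a = 0.387

With design matrix M, MᵀM = [[161, 17]; [17, 6]] and Mᵀv = [38, -2]ᵀ.
Eliminating b: 6·(row 1) − 17·(row 2) gives 677·a = 6·38 − 17·(-2) = 262, so a = 262/677.
Then b = ((-2) − 17·(262/677))/6 = -968/677.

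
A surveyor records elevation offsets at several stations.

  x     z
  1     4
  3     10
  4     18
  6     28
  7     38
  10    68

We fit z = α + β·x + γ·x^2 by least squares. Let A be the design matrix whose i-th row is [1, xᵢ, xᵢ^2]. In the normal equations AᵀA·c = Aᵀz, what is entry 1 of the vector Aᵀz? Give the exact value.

166

Entry 1 ↔ basis 1, so (Aᵀz)_{1} = Σᵢ zᵢ = (1)·(4) + (1)·(10) + (1)·(18) + (1)·(28) + (1)·(38) + (1)·(68) = 166.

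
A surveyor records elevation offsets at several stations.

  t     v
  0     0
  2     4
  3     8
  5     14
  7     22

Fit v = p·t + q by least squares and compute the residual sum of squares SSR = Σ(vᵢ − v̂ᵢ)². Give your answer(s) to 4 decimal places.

Setting ∂/∂p … = 0 gives: 87·p + 17·q = 256;  17·p + 5·q = 48.
Eliminating q: 5·(row 1) − 17·(row 2) gives 146·p = 5·256 − 17·48 = 464, so p = 232/73.
Then q = (48 − 17·(232/73))/5 = -88/73.
Residuals: 88/73, -84/73, -24/73, -50/73, 70/73; SSR = 312/73.

SSR = 4.2740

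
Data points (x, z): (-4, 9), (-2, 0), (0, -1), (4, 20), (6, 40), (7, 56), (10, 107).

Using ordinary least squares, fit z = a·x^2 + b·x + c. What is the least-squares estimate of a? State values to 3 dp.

Normal-equation sums: Σx^2·x^2 = 14225, Σx^2·x = 1551, Σx^2 = 221, Σx·x = 221, Σx = 21, Σ1 = 7.
And Σx^2·z = 15348, Σx·z = 1746, Σz = 231.
Normal equations: [[14225, 1551, 221]; [1551, 221, 21]; [221, 21, 7]]·[a, b, c]ᵀ = [15348, 1746, 231]ᵀ.
Row-reducing yields a = 1181691/1248082, b = 1676511/1248082, c = -575250/624041.

a = 0.947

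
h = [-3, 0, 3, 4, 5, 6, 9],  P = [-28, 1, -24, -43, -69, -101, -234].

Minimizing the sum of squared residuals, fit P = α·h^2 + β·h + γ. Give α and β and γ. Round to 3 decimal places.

α = -2.993, β = 0.839, γ = 1.243

The normal system MᵀM·[α, β, γ]ᵀ = MᵀP is [[8900, 1134, 176]; [1134, 176, 24]; [176, 24, 7]]·[α, β, γ]ᵀ = [-25471, -3217, -498]ᵀ.
Row-reducing yields α = -1444279/482482, β = 404977/482482, γ = 299830/241241.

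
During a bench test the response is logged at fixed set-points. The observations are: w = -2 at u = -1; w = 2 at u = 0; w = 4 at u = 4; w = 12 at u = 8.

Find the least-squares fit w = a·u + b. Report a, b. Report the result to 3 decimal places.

The normal system XᵀX·[a, b]ᵀ = Xᵀw is [[81, 11]; [11, 4]]·[a, b]ᵀ = [114, 16]ᵀ.
det = 81·4 − 11² = 203.
a = (114·4 − 11·16)/203 = 40/29; b = (81·16 − 11·114)/203 = 6/29.

a = 1.379, b = 0.207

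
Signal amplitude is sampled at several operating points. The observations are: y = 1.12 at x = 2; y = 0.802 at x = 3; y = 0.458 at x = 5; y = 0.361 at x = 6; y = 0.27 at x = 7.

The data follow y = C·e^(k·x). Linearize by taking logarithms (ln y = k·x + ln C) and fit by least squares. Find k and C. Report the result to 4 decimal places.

Let Y = ln y. Fitting Y = k·x + ln C by least squares:
Σx = 23.0000, Σ(x)² = 123.0000, Σln y = -3.2164, Σx·ln y = -19.6183.
Equations: 123.0000·k + 23.0000·ln C = -19.6183;  23.0000·k + 5·ln C = -3.2164.
Slope k = (n·Σx·ln y − Σx·Σln y)/(n·Σ(x)² − (Σx)²) = (5·-19.6183 − 23.0000·-3.2164)/86.0000 = -0.28040; ln C = (Σln y − k·Σx)/n = 0.64654, so C = exp(0.64654) = 1.90892.

k = -0.2804, C = 1.9089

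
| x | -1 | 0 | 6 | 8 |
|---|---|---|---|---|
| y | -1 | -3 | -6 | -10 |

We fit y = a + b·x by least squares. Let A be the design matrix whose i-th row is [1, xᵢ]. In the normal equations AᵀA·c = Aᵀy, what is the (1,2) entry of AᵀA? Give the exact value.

Row 1 ↔ basis 1, column 2 ↔ basis x, so (AᵀA)_{1,2} = Σᵢ x = (1)·(-1) + (1)·(0) + (1)·(6) + (1)·(8) = 13.

13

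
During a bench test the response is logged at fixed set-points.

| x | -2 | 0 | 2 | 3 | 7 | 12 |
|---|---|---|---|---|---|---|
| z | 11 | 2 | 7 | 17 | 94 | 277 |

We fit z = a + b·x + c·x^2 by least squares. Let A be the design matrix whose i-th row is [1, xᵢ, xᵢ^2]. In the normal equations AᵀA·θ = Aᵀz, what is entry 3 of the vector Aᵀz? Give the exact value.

Entry 3 ↔ basis x^2, so (Aᵀz)_{3} = Σᵢ (x^2)·zᵢ = (4)·(11) + (0)·(2) + (4)·(7) + (9)·(17) + (49)·(94) + (144)·(277) = 44719.

44719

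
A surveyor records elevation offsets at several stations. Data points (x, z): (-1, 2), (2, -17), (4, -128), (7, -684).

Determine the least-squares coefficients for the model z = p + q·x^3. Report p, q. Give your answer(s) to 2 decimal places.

p = -0.50, q = -1.99

Entries of AᵀA: Σ1 = 4, Σx^3 = 414, Σx^3·x^3 = 121810.
And Σz = -827, Σx^3·z = -242942.
Δ = 4·121810 − 414² = 315844.
p = ((-827)·121810 − 414·(-242942))/315844 = -79441/157922; q = (4·(-242942) − 414·(-827))/315844 = -314695/157922.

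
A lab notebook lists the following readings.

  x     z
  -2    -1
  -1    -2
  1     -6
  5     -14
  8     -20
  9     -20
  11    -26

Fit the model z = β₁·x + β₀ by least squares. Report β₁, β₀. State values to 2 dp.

β₁ = -1.90, β₀ = -4.29

Compute the Gram sums: Σx·x = 297, Σx = 31, Σ1 = 7.
Right-hand side: Σx·z = -698, Σz = -89.
Normal equations: [[297, 31]; [31, 7]]·[β₁, β₀]ᵀ = [-698, -89]ᵀ.
Eliminating β₀: 7·(row 1) − 31·(row 2) gives 1118·β₁ = 7·(-698) − 31·(-89) = -2127, so β₁ = -2127/1118.
Then β₀ = ((-89) − 31·(-2127/1118))/7 = -4795/1118.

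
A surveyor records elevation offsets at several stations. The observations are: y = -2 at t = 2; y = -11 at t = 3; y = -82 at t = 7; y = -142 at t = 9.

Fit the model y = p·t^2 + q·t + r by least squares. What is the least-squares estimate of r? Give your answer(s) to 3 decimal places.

r = 2.069

Compute the Gram sums: Σt^2·t^2 = 9059, Σt^2·t = 1107, Σt^2 = 143, Σt·t = 143, Σt = 21, Σ1 = 4.
Right-hand side: Σt^2·y = -15627, Σt·y = -1889, Σy = -237.
So XᵀX·[p, q, r]ᵀ = Xᵀy: [[9059, 1107, 143]; [1107, 143, 21]; [143, 21, 4]]·[p, q, r]ᵀ = [-15627, -1889, -237]ᵀ.
Row-reducing yields p = -9219/4684, q = 8069/4684, r = 4845/2342.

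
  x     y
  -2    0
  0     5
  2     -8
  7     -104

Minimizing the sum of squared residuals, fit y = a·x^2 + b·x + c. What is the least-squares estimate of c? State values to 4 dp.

c = 4.1780

Sums needed: Σx^2·x^2 = 2433, Σx^2·x = 343, Σx^2 = 57, Σx·x = 57, Σx = 7, Σ1 = 4.
For Mᵀy: Σx^2·y = -5128, Σx·y = -744, Σy = -107.
MᵀM·[a, b, c]ᵀ = Mᵀy becomes [[2433, 343, 57]; [343, 57, 7]; [57, 7, 4]]·[a, b, c]ᵀ = [-5128, -744, -107]ᵀ.
Solving the 3×3 system (Gaussian elimination) gives a = -12908/6679, b = -12931/6679, c = 27905/6679.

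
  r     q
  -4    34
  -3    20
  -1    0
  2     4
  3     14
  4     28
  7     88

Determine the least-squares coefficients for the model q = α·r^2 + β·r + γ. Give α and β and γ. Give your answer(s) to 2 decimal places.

From the data, Σr^2·r^2 = 3092, Σr^2·r = 350, Σr^2 = 104, Σr·r = 104, Σr = 8, Σ1 = 7.
Right-hand side: Σr^2·q = 5626, Σr·q = 582, Σq = 188.
Inverting the 3×3 Gram matrix, [α, β, γ]ᵀ = [321745/163281, -152035/163281, -73732/54427]ᵀ.

α = 1.97, β = -0.93, γ = -1.35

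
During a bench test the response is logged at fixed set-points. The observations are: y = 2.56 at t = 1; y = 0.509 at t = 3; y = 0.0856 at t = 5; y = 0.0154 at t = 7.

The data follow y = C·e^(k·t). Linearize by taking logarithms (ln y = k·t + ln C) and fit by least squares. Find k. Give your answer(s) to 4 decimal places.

Linearized form: ln y = k·t + ln C. From the 4 transformed points,
AᵀA = [[84.0000, 16.0000]; [16.0000, 4]], rhs = [-42.5900, -6.3668]ᵀ  (here Σt = 16.0000, Σ(t)² = 84.0000, Σln y = -6.3668, Σt·ln y = -42.5900).
Slope k = (n·Σt·ln y − Σt·Σln y)/(n·Σ(t)² − (Σt)²) = (4·-42.5900 − 16.0000·-6.3668)/80.0000 = -0.85615; ln C = (Σln y − k·Σt)/n = 1.83290.

k = -0.8561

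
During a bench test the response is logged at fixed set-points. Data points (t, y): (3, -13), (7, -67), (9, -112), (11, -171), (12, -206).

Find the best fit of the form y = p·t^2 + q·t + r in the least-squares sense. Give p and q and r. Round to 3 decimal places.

p = -1.611, q = 2.779, r = -6.950

Compute the Gram sums: Σt^2·t^2 = 44420, Σt^2·t = 4158, Σt^2 = 404, Σt·t = 404, Σt = 42, Σ1 = 5.
Moment sums: Σt^2·y = -62827, Σt·y = -5869, Σy = -569.
So XᵀX·[p, q, r]ᵀ = Xᵀy: [[44420, 4158, 404]; [4158, 404, 42]; [404, 42, 5]]·[p, q, r]ᵀ = [-62827, -5869, -569]ᵀ.
Row-reducing yields p = -10741/6666, q = 6175/2222, r = -23164/3333.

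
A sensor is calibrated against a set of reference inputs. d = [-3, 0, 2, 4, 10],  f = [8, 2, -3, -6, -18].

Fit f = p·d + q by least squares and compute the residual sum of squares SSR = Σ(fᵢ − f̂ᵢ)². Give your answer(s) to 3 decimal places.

SSR = 0.796

Sums needed: Σd·d = 129, Σd = 13, Σ1 = 5.
Right-hand side: Σd·f = -234, Σf = -17.
Eliminating q: 5·(row 1) − 13·(row 2) gives 476·p = 5·(-234) − 13·(-17) = -949, so p = -949/476.
Then q = ((-17) − 13·(-949/476))/5 = 849/476.
Residuals: 4/17, 103/476, -379/476, 13/68, 73/476; SSR = 379/476.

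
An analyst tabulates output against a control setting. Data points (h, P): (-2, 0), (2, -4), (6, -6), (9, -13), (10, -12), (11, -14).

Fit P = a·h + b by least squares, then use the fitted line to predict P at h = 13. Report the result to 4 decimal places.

P̂ = -15.7590

Entries of MᵀM: Σh·h = 346, Σh = 36, Σ1 = 6.
And Σh·P = -435, ΣP = -49.
So MᵀM·[a, b]ᵀ = MᵀP: [[346, 36]; [36, 6]]·[a, b]ᵀ = [-435, -49]ᵀ.
Determinant 346·6 − 36² = 780.
a = ((-435)·6 − 36·(-49))/780 = -141/130; b = (346·(-49) − 36·(-435))/780 = -647/390.
At h = 13: P̂ = (-141/130)·(13) + (-647/390)·(1) = -3073/195.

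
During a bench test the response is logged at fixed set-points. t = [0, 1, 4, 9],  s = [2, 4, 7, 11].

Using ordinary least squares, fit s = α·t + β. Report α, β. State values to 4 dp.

Sums needed: Σt·t = 98, Σt = 14, Σ1 = 4.
Moment sums: Σt·s = 131, Σs = 24.
XᵀX·[α, β]ᵀ = Xᵀs becomes [[98, 14]; [14, 4]]·[α, β]ᵀ = [131, 24]ᵀ.
det = 98·4 − 14² = 196.
α = (131·4 − 14·24)/196 = 47/49; β = (98·24 − 14·131)/196 = 37/14.

α = 0.9592, β = 2.6429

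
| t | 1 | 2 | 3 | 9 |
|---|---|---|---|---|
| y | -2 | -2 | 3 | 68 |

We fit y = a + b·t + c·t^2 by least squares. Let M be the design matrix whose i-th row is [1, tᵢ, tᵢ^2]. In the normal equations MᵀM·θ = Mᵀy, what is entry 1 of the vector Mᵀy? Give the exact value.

67

Entry 1 ↔ basis 1, so (Mᵀy)_{1} = Σᵢ yᵢ = (1)·(-2) + (1)·(-2) + (1)·(3) + (1)·(68) = 67.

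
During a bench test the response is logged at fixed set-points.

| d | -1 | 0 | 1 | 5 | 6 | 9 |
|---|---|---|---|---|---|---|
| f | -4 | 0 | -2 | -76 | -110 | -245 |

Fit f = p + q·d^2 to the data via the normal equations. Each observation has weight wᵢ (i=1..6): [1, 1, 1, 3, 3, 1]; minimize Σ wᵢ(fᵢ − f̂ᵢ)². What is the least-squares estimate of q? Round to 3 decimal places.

q = -3.031

The normal system AᵀWA·[p, q]ᵀ = AᵀWf is [[10, 266]; [266, 12326]]·[p, q]ᵀ = [-809, -37431]ᵀ.
Eliminating q: 12326·(row 1) − 266·(row 2) gives 52504·p = 12326·(-809) − 266·(-37431) = -15088, so p = -1886/6563.
Then q = ((-37431) − 266·(-1886/6563))/12326 = -39779/13126.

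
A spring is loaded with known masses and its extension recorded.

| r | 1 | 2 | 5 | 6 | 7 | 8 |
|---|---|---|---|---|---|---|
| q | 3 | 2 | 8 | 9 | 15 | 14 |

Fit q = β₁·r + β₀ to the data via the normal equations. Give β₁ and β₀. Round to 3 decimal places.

Entries of AᵀA: Σr·r = 179, Σr = 29, Σ1 = 6.
And Σr·q = 318, Σq = 51.
det = 179·6 − 29² = 233.
β₁ = (318·6 − 29·51)/233 = 429/233; β₀ = (179·51 − 29·318)/233 = -93/233.

β₁ = 1.841, β₀ = -0.399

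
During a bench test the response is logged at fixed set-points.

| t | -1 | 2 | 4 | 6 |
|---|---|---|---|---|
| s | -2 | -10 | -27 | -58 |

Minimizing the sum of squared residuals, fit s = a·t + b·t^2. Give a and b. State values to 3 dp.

Sums needed: Σt·t = 57, Σt·t^2 = 287, Σt^2·t^2 = 1569.
And Σt·s = -474, Σt^2·s = -2562.
Determinant 57·1569 − 287² = 7064.
a = ((-474)·1569 − 287·(-2562))/7064 = -2103/1766; b = (57·(-2562) − 287·(-474))/7064 = -2499/1766.

a = -1.191, b = -1.415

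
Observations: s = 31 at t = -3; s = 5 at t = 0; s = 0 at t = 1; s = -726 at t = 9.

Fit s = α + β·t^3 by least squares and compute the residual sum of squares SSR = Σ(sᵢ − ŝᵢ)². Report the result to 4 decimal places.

SSR = 8.6474

Sums needed: Σ1 = 4, Σt^3 = 703, Σt^3·t^3 = 532171.
For Mᵀs: Σs = -690, Σt^3·s = -530091.
So MᵀM·[α, β]ᵀ = Mᵀs: [[4, 703]; [703, 532171]]·[α, β]ᵀ = [-690, -530091]ᵀ.
Eliminating β: 532171·(row 1) − 703·(row 2) gives 1634475·α = 532171·(-690) − 703·(-530091) = 5455983, so α = 2587/775.
Then β = ((-530091) − 703·(2587/775))/532171 = -545098/544825.
Residuals: 353268/544825, 1288/775, -1273563/544825, 14831/544825; SSR = 4711322/544825.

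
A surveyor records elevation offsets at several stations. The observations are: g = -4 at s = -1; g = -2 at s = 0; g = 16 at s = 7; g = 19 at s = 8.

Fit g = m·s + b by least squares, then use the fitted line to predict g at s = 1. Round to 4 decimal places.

With design matrix M, MᵀM = [[114, 14]; [14, 4]] and Mᵀg = [268, 29]ᵀ.
Determinant 114·4 − 14² = 260.
m = (268·4 − 14·29)/260 = 333/130; b = (114·29 − 14·268)/260 = -223/130.
At s = 1: ĝ = (333/130)·(1) + (-223/130)·(1) = 11/13.

ĝ = 0.8462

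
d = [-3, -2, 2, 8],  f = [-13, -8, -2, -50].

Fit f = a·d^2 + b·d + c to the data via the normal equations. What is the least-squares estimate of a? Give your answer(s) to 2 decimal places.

a = -0.93

Entries of XᵀX: Σd^2·d^2 = 4209, Σd^2·d = 485, Σd^2 = 81, Σd·d = 81, Σd = 5, Σ1 = 4.
And Σd^2·f = -3357, Σd·f = -349, Σf = -73.
So XᵀX·[a, b, c]ᵀ = Xᵀf: [[4209, 485, 81]; [485, 81, 5]; [81, 5, 4]]·[a, b, c]ᵀ = [-3357, -349, -73]ᵀ.
Row-reducing yields a = -1661/1790, b = 471/358, c = -988/895.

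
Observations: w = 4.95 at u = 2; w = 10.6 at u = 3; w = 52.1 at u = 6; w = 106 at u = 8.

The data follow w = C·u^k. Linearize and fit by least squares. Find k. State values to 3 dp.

k = 2.222

Linearized form: ln w = k·ln u + ln C. From the 4 transformed points,
Σln u = 5.6630, Σ(ln u)² = 9.2219, Σln w = 12.5768, Σln u·ln w = 20.4827.
Equations: 9.2219·k + 5.6630·ln C = 20.4827;  5.6630·k + 4·ln C = 12.5768.
Slope k = (n·Σln u·ln w − Σln u·Σln w)/(n·Σ(ln u)² − (Σln u)²) = (4·20.4827 − 5.6630·12.5768)/4.8184 = 2.22248; ln C = (Σln w − k·Σln u)/n = -0.00224.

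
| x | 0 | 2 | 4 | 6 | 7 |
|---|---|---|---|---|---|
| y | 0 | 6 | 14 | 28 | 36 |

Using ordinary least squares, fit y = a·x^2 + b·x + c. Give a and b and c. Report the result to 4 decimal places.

a = 0.5044, b = 1.5789, c = 0.2086

With design matrix M, MᵀM = [[3969, 631, 105]; [631, 105, 19]; [105, 19, 5]] and Mᵀy = [3020, 488, 84]ᵀ.
Row-reducing yields a = 636/1261, b = 1991/1261, c = 263/1261.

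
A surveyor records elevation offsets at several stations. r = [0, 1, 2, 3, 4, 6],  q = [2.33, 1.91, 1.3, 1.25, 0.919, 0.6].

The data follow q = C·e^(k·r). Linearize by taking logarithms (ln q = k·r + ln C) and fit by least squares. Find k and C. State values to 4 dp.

Taking logs, ln q = k·r + ln C, so regress ln q on r.
AᵀA = [[66.0000, 16.0000]; [16.0000, 6]], rhs = [-1.5616, 1.3832]ᵀ  (here Σr = 16.0000, Σ(r)² = 66.0000, Σln q = 1.3832, Σr·ln q = -1.5616).
Δ = 66.0000·6 − (16.0000)² = 140.0000; k = (-1.5616·6 − 16.0000·1.3832)/140.0000 = -0.22500, ln C = (66.0000·1.3832 − 16.0000·-1.5616)/140.0000 = 0.83054, so C = exp(0.83054) = 2.29455.

k = -0.2250, C = 2.2946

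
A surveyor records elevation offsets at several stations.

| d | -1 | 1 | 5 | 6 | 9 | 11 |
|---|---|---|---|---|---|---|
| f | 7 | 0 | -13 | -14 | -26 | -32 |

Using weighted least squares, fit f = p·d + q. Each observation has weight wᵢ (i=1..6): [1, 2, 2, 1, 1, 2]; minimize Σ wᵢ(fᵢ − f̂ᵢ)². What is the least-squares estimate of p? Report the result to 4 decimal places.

With design matrix M, MᵀWM = [[412, 48]; [48, 9]] and MᵀWf = [-1159, -123]ᵀ.
Determinant 412·9 − 48² = 1404.
p = ((-1159)·9 − 48·(-123))/1404 = -503/156; q = (412·(-123) − 48·(-1159))/1404 = 413/117.

p = -3.2244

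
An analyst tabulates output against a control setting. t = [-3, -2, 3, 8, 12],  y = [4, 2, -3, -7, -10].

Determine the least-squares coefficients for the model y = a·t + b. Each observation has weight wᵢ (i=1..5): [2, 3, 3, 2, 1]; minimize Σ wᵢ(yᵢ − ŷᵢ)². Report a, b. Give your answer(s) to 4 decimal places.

a = -0.9252, b = 0.3754

AᵀWA·[a, b]ᵀ = AᵀWy reads: 329·a + 25·b = -295;  25·a + 11·b = -19.
(Σwᵢ·t·t = 329, Σwᵢ·t = 25, Σwᵢ·1 = 11, Σwᵢ·t·y = -295, Σwᵢ·y = -19.)
det = 329·11 − 25² = 2994.
a = ((-295)·11 − 25·(-19))/2994 = -1385/1497; b = (329·(-19) − 25·(-295))/2994 = 562/1497.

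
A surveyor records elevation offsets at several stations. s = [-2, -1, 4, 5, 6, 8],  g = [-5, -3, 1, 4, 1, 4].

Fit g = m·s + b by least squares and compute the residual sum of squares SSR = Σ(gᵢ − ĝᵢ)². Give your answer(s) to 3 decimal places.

SSR = 8.475

Normal-equation sums: Σs·s = 146, Σs = 20, Σ1 = 6.
For Mᵀg: Σs·g = 75, Σg = 2.
Determinant 146·6 − 20² = 476.
m = (75·6 − 20·2)/476 = 205/238; b = (146·2 − 20·75)/476 = -302/119.
Residuals: -88/119, 95/238, 11/119, 531/238, -194/119, -6/17; SSR = 2017/238.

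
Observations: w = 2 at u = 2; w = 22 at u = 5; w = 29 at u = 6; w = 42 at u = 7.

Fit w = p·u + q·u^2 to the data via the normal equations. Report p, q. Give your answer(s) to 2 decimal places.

The normal equations are: 114·p + 692·q = 582;  692·p + 4338·q = 3660.
Eliminating q: 4338·(row 1) − 692·(row 2) gives 15668·p = 4338·582 − 692·3660 = -8004, so p = -2001/3917.
Then q = (3660 − 692·(-2001/3917))/4338 = 3624/3917.

p = -0.51, q = 0.93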